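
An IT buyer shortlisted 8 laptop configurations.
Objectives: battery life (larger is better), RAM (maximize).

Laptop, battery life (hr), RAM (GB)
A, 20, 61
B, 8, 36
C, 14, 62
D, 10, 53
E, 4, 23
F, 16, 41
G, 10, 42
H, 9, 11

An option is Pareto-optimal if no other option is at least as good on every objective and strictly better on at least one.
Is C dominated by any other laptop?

A: worse on RAM (61 vs 62).
B: worse on battery life (8 vs 14).
D: worse on battery life (10 vs 14).
E: worse on battery life (4 vs 14).
F: worse on RAM (41 vs 62).
G: worse on battery life (10 vs 14).
H: worse on battery life (9 vs 14).
No option is at least as good as C on every objective and strictly better on one.

No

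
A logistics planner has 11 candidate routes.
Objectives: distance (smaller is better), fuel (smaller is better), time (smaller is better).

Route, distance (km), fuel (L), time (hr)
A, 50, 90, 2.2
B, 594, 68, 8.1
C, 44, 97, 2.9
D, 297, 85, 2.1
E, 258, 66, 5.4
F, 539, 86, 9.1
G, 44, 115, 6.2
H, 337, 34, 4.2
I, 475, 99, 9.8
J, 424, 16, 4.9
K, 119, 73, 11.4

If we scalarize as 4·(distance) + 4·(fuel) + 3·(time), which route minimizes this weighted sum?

A: 4·50 + 4·90 + 3·2.2 = 566.6
B: 4·594 + 4·68 + 3·8.1 = 2672.3
C: 4·44 + 4·97 + 3·2.9 = 572.7
D: 4·297 + 4·85 + 3·2.1 = 1534.3
E: 4·258 + 4·66 + 3·5.4 = 1312.2
F: 4·539 + 4·86 + 3·9.1 = 2527.3
G: 4·44 + 4·115 + 3·6.2 = 654.6
H: 4·337 + 4·34 + 3·4.2 = 1496.6
I: 4·475 + 4·99 + 3·9.8 = 2325.4
J: 4·424 + 4·16 + 3·4.9 = 1774.7
K: 4·119 + 4·73 + 3·11.4 = 802.2
Lowest: A at 566.6.

A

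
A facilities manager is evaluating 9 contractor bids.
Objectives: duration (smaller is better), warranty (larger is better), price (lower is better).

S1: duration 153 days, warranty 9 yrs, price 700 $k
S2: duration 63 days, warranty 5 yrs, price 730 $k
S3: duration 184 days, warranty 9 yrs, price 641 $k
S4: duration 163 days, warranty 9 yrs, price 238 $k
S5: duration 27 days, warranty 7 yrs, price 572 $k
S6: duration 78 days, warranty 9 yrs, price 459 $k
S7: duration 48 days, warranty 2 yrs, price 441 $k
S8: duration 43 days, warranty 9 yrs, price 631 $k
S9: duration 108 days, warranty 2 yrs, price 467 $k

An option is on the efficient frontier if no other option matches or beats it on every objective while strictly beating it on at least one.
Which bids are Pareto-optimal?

S1: dominated by S6 (duration 78≤153, warranty 9≥9, price 459≤700).
S2: dominated by S5 (duration 27≤63, warranty 7≥5, price 572≤730).
S3: dominated by S4 (duration 163≤184, warranty 9≥9, price 238≤641).
S4: not dominated (best price).
S5: not dominated (best duration).
S6: not dominated.
S7: not dominated.
S8: not dominated.
S9: dominated by S6 (duration 78≤108, warranty 9≥2, price 459≤467).

S4, S5, S6, S7, S8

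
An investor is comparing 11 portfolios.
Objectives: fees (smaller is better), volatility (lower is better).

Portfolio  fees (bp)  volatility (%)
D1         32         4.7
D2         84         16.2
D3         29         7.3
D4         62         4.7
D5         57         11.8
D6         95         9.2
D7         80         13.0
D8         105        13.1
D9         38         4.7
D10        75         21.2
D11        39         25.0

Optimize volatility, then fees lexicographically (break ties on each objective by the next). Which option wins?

First minimize volatility: best is 4.7, kept {D1, D4, D9}.
Then minimize fees: best is 32, kept {D1}.

D1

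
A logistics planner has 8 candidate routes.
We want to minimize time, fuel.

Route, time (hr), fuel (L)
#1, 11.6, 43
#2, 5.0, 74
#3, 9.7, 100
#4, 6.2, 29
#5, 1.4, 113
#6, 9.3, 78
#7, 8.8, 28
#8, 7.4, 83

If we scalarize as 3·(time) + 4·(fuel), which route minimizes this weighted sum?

#4

#1: 3·11.6 + 4·43 = 206.8
#2: 3·5.0 + 4·74 = 311.0
#3: 3·9.7 + 4·100 = 429.1
#4: 3·6.2 + 4·29 = 134.6
#5: 3·1.4 + 4·113 = 456.2
#6: 3·9.3 + 4·78 = 339.9
#7: 3·8.8 + 4·28 = 138.4
#8: 3·7.4 + 4·83 = 354.2
Lowest: #4 at 134.6.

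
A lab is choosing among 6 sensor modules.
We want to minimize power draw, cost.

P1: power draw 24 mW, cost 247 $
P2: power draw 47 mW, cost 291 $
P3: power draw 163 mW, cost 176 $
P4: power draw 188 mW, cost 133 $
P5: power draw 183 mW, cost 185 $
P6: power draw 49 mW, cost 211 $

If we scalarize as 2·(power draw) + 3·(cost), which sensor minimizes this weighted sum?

P6

P1: 2·24 + 3·247 = 789
P2: 2·47 + 3·291 = 967
P3: 2·163 + 3·176 = 854
P4: 2·188 + 3·133 = 775
P5: 2·183 + 3·185 = 921
P6: 2·49 + 3·211 = 731
Lowest: P6 at 731.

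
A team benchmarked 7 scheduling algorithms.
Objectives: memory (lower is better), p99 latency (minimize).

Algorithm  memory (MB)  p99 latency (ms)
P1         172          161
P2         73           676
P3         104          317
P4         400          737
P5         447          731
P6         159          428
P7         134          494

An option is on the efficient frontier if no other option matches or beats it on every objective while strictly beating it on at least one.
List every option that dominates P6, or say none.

P3

P3: memory 104≤159, p99 latency 317≤428 — dominates P6.
Others (P1, P2, P4, P5, P7) are each worse than P6 on at least one objective.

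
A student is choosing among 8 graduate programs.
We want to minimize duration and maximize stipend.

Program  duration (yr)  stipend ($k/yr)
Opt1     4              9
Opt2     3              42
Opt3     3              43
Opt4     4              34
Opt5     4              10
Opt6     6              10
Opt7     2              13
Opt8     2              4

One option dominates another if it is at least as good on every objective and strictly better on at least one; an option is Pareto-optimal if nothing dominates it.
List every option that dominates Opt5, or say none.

Opt2, Opt3, Opt4, Opt7

Opt2: duration 3≤4, stipend 42≥10 — dominates Opt5.
Opt3: duration 3≤4, stipend 43≥10 — dominates Opt5.
Opt4: duration 4≤4, stipend 34≥10 — dominates Opt5.
Opt7: duration 2≤4, stipend 13≥10 — dominates Opt5.
Others (Opt1, Opt6, Opt8) are each worse than Opt5 on at least one objective.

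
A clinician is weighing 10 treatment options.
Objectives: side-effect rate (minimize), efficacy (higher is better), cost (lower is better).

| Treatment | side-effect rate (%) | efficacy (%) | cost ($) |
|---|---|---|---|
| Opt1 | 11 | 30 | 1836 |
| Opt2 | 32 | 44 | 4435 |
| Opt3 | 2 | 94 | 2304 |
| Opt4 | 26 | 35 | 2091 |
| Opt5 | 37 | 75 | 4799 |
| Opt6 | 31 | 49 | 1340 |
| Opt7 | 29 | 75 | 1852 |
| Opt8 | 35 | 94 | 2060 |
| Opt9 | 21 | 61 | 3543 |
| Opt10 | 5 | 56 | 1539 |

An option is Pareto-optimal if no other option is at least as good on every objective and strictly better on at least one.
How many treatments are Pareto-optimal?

Opt1: dominated by Opt10 (side-effect rate 5≤11, efficacy 56≥30, cost 1539≤1836).
Opt2: dominated by Opt3 (side-effect rate 2≤32, efficacy 94≥44, cost 2304≤4435).
Opt3: not dominated (best side-effect rate).
Opt4: dominated by Opt10 (side-effect rate 5≤26, efficacy 56≥35, cost 1539≤2091).
Opt5: dominated by Opt3 (side-effect rate 2≤37, efficacy 94≥75, cost 2304≤4799).
Opt6: not dominated (best cost).
Opt7: not dominated.
Opt8: not dominated.
Opt9: dominated by Opt3 (side-effect rate 2≤21, efficacy 94≥61, cost 2304≤3543).
Opt10: not dominated.
Pareto-optimal: Opt3, Opt6, Opt7, Opt8, Opt10 → 5.

5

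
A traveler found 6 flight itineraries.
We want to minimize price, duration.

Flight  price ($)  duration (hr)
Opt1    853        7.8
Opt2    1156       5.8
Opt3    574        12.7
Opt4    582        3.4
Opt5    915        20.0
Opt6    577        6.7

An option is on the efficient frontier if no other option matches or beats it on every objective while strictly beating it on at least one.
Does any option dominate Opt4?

No

Opt1: worse on price (853 vs 582).
Opt2: worse on price (1156 vs 582).
Opt3: worse on duration (12.7 vs 3.4).
Opt5: worse on price (915 vs 582).
Opt6: worse on duration (6.7 vs 3.4).
No option is at least as good as Opt4 on every objective and strictly better on one.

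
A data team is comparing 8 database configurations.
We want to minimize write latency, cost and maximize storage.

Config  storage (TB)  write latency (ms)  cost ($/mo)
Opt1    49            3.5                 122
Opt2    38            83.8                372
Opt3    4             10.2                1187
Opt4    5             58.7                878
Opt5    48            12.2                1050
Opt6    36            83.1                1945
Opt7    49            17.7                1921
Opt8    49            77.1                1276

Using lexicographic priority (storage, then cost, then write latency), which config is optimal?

Opt1

First maximize storage: best is 49, kept {Opt1, Opt7, Opt8}.
Then minimize cost: best is 122, kept {Opt1}.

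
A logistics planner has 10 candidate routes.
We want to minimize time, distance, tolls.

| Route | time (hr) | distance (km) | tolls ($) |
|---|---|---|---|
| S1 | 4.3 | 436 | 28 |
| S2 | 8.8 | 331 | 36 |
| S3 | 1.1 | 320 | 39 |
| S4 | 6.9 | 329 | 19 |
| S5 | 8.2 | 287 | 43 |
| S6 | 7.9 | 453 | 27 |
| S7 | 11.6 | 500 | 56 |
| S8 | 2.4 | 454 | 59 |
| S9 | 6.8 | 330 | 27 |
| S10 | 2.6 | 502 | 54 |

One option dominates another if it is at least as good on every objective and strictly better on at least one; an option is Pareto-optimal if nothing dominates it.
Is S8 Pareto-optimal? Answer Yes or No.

No

S3 vs S8: time 1.1≤2.4, distance 320≤454, tolls 39≤59 — S3 is at least as good on every objective and strictly better on at least one, so S3 dominates S8.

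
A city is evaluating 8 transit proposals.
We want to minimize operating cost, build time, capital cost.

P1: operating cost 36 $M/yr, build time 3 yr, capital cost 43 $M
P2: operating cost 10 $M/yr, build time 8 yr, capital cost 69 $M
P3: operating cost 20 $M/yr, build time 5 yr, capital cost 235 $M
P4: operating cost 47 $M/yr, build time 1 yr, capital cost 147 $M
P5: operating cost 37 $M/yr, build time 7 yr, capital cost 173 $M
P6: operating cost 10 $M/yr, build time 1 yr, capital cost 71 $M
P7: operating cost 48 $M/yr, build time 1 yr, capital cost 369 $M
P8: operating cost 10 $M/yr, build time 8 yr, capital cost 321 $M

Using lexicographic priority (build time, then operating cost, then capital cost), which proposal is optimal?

P6

First minimize build time: best is 1, kept {P4, P6, P7}.
Then minimize operating cost: best is 10, kept {P6}.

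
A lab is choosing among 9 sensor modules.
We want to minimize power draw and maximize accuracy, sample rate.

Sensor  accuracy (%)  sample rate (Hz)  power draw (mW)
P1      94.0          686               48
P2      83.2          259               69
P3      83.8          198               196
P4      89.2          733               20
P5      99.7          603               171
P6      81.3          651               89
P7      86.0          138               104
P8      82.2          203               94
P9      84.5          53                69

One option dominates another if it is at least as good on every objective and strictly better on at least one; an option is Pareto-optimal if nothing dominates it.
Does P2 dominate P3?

No

P2 vs P3: P2 is worse on accuracy (83.2 vs 83.8), so it does not dominate P3.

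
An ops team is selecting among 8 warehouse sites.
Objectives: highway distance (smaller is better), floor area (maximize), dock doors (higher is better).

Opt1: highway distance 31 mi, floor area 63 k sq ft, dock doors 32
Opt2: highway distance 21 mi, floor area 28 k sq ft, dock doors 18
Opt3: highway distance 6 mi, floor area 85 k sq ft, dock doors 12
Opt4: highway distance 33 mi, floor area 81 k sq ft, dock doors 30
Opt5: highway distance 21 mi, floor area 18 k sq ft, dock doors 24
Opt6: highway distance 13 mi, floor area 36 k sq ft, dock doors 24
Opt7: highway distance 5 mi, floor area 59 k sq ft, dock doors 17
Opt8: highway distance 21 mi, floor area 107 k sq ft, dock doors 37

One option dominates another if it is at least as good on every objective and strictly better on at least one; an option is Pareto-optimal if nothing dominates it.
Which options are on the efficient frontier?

Opt1: dominated by Opt8 (highway distance 21≤31, floor area 107≥63, dock doors 37≥32).
Opt2: dominated by Opt6 (highway distance 13≤21, floor area 36≥28, dock doors 24≥18).
Opt3: not dominated.
Opt4: dominated by Opt8 (highway distance 21≤33, floor area 107≥81, dock doors 37≥30).
Opt5: dominated by Opt6 (highway distance 13≤21, floor area 36≥18, dock doors 24≥24).
Opt6: not dominated.
Opt7: not dominated (best highway distance).
Opt8: not dominated (best floor area).

Opt3, Opt6, Opt7, Opt8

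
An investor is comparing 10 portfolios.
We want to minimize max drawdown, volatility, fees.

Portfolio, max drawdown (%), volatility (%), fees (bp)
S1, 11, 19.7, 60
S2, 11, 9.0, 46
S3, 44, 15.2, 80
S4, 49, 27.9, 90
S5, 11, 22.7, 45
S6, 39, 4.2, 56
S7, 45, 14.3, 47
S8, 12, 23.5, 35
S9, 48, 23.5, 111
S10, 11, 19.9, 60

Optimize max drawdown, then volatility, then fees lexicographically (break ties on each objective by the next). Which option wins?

S2

First minimize max drawdown: best is 11, kept {S1, S2, S5, S10}.
Then minimize volatility: best is 9.0, kept {S2}.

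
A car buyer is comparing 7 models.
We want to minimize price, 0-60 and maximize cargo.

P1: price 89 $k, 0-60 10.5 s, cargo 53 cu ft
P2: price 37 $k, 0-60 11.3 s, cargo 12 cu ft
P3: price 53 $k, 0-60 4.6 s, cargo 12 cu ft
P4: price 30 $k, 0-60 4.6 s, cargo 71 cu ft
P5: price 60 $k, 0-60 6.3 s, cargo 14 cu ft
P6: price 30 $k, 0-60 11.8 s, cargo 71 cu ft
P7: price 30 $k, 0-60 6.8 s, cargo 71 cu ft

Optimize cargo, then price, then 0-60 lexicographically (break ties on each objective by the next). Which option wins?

First maximize cargo: best is 71, kept {P4, P6, P7}.
Then minimize price: best is 30, kept {P4, P6, P7}.
Then minimize 0-60: best is 4.6, kept {P4}.

P4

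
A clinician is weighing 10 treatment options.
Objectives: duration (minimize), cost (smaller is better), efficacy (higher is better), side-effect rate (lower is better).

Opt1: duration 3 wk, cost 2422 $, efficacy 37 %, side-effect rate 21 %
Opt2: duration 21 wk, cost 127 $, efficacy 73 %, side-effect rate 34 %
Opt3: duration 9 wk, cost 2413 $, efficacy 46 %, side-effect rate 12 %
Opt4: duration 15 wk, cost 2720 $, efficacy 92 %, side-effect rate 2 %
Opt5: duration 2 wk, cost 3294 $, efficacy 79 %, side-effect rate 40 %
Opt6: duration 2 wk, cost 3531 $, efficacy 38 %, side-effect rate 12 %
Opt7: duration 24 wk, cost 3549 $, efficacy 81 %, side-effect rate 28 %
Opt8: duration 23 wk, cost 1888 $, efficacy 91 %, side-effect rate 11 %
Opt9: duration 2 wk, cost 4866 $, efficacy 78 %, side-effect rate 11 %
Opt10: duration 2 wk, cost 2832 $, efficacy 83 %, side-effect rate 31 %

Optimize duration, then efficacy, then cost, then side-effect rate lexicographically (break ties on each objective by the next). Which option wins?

Opt10

First minimize duration: best is 2, kept {Opt5, Opt6, Opt9, Opt10}.
Then maximize efficacy: best is 83, kept {Opt10}.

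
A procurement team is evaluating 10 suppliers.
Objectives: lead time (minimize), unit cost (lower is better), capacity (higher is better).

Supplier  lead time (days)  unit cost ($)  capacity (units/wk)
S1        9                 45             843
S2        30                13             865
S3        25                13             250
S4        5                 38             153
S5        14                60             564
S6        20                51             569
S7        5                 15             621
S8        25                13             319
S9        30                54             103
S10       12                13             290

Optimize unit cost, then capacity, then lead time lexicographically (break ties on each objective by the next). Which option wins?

First minimize unit cost: best is 13, kept {S2, S3, S8, S10}.
Then maximize capacity: best is 865, kept {S2}.

S2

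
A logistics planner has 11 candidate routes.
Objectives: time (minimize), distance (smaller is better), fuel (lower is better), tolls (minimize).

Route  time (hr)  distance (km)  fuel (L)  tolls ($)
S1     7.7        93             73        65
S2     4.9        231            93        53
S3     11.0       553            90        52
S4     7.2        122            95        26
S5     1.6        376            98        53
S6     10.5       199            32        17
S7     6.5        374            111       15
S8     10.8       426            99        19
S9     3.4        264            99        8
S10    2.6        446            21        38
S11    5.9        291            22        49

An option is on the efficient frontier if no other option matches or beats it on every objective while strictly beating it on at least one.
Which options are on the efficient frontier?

S1, S2, S4, S5, S6, S9, S10, S11

S1: not dominated (best distance).
S2: not dominated.
S3: dominated by S6 (time 10.5≤11.0, distance 199≤553, fuel 32≤90, tolls 17≤52).
S4: not dominated.
S5: not dominated (best time).
S6: not dominated.
S7: dominated by S9 (time 3.4≤6.5, distance 264≤374, fuel 99≤111, tolls 8≤15).
S8: dominated by S6 (time 10.5≤10.8, distance 199≤426, fuel 32≤99, tolls 17≤19).
S9: not dominated (best tolls).
S10: not dominated (best fuel).
S11: not dominated.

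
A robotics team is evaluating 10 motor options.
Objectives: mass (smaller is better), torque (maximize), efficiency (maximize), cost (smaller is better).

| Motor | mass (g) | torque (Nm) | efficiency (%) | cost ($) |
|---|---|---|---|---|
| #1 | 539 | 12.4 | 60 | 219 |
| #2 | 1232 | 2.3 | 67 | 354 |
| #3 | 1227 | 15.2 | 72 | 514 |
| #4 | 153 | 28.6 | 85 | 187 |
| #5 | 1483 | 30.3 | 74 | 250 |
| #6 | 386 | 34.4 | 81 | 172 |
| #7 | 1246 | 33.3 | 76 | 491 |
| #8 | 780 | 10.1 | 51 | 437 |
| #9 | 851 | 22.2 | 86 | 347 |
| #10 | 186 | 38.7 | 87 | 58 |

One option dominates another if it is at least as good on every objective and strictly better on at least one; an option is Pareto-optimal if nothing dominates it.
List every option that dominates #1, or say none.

#4, #6, #10

#4: mass 153≤539, torque 28.6≥12.4, efficiency 85≥60, cost 187≤219 — dominates #1.
#6: mass 386≤539, torque 34.4≥12.4, efficiency 81≥60, cost 172≤219 — dominates #1.
#10: mass 186≤539, torque 38.7≥12.4, efficiency 87≥60, cost 58≤219 — dominates #1.
Others (#2, #3, #5, #7, #8, #9) are each worse than #1 on at least one objective.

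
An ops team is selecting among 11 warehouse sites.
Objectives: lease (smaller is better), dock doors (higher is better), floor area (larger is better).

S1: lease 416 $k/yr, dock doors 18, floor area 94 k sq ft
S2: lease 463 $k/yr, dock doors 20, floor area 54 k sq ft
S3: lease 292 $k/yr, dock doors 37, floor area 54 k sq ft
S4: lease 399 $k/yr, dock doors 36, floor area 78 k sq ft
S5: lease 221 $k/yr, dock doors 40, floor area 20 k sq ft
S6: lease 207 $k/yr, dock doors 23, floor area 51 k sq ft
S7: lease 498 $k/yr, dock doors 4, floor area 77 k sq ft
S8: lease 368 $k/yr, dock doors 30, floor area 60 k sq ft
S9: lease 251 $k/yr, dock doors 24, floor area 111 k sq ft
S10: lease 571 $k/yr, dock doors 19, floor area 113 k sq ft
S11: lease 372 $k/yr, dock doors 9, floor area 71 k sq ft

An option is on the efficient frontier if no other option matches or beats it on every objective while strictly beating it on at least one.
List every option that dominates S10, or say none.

none

S1: worse on dock doors (18 vs 19).
S2: worse on floor area (54 vs 113).
S3: worse on floor area (54 vs 113).
S4: worse on floor area (78 vs 113).
S5: worse on floor area (20 vs 113).
S6: worse on floor area (51 vs 113).
S7: worse on dock doors (4 vs 19).
S8: worse on floor area (60 vs 113).
S9: worse on floor area (111 vs 113).
S11: worse on dock doors (9 vs 19).
No option dominates S10.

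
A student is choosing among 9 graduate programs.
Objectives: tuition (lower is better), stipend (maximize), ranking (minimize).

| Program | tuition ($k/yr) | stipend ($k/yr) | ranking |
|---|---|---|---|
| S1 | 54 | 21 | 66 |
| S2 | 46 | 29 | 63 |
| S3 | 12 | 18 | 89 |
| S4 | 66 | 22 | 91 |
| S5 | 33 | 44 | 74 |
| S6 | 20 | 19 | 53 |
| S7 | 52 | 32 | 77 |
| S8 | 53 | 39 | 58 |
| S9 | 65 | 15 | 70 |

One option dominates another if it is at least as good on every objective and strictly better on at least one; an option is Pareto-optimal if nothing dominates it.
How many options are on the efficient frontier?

S1: dominated by S2 (tuition 46≤54, stipend 29≥21, ranking 63≤66).
S2: not dominated.
S3: not dominated (best tuition).
S4: dominated by S2 (tuition 46≤66, stipend 29≥22, ranking 63≤91).
S5: not dominated (best stipend).
S6: not dominated (best ranking).
S7: dominated by S5 (tuition 33≤52, stipend 44≥32, ranking 74≤77).
S8: not dominated.
S9: dominated by S1 (tuition 54≤65, stipend 21≥15, ranking 66≤70).
Pareto-optimal: S2, S3, S5, S6, S8 → 5.

5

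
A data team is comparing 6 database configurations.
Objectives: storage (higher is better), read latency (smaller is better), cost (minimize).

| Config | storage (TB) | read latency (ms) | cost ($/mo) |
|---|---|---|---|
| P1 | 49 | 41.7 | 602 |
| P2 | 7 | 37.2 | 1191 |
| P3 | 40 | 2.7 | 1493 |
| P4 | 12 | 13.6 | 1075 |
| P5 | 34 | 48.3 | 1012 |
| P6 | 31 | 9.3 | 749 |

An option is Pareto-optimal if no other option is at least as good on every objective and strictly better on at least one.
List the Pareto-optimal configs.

P1, P3, P6

P1: not dominated (best storage).
P2: dominated by P4 (storage 12≥7, read latency 13.6≤37.2, cost 1075≤1191).
P3: not dominated (best read latency).
P4: dominated by P6 (storage 31≥12, read latency 9.3≤13.6, cost 749≤1075).
P5: dominated by P1 (storage 49≥34, read latency 41.7≤48.3, cost 602≤1012).
P6: not dominated.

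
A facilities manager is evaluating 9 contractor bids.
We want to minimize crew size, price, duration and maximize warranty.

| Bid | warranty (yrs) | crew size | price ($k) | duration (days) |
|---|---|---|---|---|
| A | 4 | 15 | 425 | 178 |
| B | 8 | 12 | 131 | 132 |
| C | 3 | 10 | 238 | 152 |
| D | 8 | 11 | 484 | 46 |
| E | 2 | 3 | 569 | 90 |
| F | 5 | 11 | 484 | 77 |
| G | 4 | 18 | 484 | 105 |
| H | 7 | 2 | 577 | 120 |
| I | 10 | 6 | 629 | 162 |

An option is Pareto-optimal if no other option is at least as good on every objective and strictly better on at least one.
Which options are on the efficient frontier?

B, C, D, E, H, I

A: dominated by B (warranty 8≥4, crew size 12≤15, price 131≤425, duration 132≤178).
B: not dominated (best price).
C: not dominated.
D: not dominated (best duration).
E: not dominated.
F: dominated by D (warranty 8≥5, crew size 11≤11, price 484≤484, duration 46≤77).
G: dominated by D (warranty 8≥4, crew size 11≤18, price 484≤484, duration 46≤105).
H: not dominated (best crew size).
I: not dominated (best warranty).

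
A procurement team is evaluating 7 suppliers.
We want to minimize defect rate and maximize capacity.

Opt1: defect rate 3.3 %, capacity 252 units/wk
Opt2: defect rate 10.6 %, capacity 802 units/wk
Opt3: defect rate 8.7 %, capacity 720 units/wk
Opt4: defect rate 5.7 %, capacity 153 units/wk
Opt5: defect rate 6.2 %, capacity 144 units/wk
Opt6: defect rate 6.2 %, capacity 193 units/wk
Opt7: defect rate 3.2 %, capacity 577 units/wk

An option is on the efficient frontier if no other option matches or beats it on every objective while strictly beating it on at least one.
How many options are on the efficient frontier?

3

Opt1: dominated by Opt7 (defect rate 3.2≤3.3, capacity 577≥252).
Opt2: not dominated (best capacity).
Opt3: not dominated.
Opt4: dominated by Opt1 (defect rate 3.3≤5.7, capacity 252≥153).
Opt5: dominated by Opt1 (defect rate 3.3≤6.2, capacity 252≥144).
Opt6: dominated by Opt1 (defect rate 3.3≤6.2, capacity 252≥193).
Opt7: not dominated (best defect rate).
Pareto-optimal: Opt2, Opt3, Opt7 → 3.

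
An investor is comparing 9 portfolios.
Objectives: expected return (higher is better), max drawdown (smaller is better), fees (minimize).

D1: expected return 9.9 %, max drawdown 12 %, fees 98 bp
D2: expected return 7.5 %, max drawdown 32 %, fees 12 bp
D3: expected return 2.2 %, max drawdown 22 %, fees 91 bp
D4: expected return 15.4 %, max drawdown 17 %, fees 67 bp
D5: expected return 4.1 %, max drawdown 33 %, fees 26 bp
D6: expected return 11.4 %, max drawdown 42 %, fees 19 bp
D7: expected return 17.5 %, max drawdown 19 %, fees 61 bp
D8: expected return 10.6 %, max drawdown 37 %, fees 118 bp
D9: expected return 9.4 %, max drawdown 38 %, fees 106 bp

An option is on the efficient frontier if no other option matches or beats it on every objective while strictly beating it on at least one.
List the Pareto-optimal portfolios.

D1, D2, D4, D6, D7

D1: not dominated (best max drawdown).
D2: not dominated (best fees).
D3: dominated by D4 (expected return 15.4≥2.2, max drawdown 17≤22, fees 67≤91).
D4: not dominated.
D5: dominated by D2 (expected return 7.5≥4.1, max drawdown 32≤33, fees 12≤26).
D6: not dominated.
D7: not dominated (best expected return).
D8: dominated by D4 (expected return 15.4≥10.6, max drawdown 17≤37, fees 67≤118).
D9: dominated by D1 (expected return 9.9≥9.4, max drawdown 12≤38, fees 98≤106).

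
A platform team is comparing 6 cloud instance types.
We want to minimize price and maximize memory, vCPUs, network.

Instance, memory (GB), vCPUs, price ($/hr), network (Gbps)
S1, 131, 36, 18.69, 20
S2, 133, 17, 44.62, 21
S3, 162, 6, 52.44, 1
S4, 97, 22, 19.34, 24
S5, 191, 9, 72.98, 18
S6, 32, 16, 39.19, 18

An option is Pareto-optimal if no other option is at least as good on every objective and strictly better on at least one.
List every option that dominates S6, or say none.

S1, S4

S1: memory 131≥32, vCPUs 36≥16, price 18.69≤39.19, network 20≥18 — dominates S6.
S4: memory 97≥32, vCPUs 22≥16, price 19.34≤39.19, network 24≥18 — dominates S6.
Others (S2, S3, S5) are each worse than S6 on at least one objective.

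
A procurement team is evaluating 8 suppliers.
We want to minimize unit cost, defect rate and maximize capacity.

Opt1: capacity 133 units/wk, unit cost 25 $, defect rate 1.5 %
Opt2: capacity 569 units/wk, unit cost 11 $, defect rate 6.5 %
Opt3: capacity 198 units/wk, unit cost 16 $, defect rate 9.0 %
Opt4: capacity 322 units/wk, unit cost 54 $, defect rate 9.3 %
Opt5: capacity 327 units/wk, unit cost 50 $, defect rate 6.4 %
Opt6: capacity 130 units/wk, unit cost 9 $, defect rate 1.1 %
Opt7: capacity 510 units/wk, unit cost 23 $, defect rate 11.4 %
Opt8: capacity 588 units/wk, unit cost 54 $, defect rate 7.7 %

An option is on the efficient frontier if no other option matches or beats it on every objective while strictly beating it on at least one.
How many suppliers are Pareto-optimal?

5

Opt1: not dominated.
Opt2: not dominated.
Opt3: dominated by Opt2 (capacity 569≥198, unit cost 11≤16, defect rate 6.5≤9.0).
Opt4: dominated by Opt2 (capacity 569≥322, unit cost 11≤54, defect rate 6.5≤9.3).
Opt5: not dominated.
Opt6: not dominated (best unit cost).
Opt7: dominated by Opt2 (capacity 569≥510, unit cost 11≤23, defect rate 6.5≤11.4).
Opt8: not dominated (best capacity).
Pareto-optimal: Opt1, Opt2, Opt5, Opt6, Opt8 → 5.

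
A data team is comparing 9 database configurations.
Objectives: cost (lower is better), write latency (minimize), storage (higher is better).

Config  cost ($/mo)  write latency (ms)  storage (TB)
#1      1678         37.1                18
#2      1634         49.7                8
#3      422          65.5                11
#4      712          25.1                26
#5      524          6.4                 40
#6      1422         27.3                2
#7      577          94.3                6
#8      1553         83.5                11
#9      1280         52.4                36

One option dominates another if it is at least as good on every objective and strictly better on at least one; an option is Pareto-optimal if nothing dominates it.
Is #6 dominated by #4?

Yes

#4 vs #6: cost 712≤1422, write latency 25.1≤27.3, storage 26≥2 — #4 is at least as good on every objective with at least one strict improvement.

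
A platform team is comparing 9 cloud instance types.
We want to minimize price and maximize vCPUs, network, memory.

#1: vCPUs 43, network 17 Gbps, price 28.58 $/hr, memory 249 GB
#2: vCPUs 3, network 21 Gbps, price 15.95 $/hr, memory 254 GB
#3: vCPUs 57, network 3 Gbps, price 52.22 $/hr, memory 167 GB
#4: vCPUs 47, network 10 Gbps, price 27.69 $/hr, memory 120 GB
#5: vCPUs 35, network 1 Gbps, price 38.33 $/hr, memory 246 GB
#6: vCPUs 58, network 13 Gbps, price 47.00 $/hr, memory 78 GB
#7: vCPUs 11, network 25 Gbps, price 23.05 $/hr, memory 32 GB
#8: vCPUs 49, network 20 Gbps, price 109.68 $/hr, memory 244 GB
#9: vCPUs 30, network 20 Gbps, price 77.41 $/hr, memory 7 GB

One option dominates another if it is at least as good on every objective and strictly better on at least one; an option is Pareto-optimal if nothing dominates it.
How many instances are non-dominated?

8

#1: not dominated.
#2: not dominated (best price).
#3: not dominated.
#4: not dominated.
#5: dominated by #1 (vCPUs 43≥35, network 17≥1, price 28.58≤38.33, memory 249≥246).
#6: not dominated (best vCPUs).
#7: not dominated (best network).
#8: not dominated.
#9: not dominated.
Pareto-optimal: #1, #2, #3, #4, #6, #7, #8, #9 → 8.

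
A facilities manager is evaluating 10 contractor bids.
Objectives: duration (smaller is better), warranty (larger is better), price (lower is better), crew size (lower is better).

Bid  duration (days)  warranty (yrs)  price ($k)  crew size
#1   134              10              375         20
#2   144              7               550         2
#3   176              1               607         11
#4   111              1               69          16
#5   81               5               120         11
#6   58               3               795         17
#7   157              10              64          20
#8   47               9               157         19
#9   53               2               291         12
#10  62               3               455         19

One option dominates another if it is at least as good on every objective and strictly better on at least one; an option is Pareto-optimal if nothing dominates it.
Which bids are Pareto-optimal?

#1: not dominated.
#2: not dominated (best crew size).
#3: dominated by #2 (duration 144≤176, warranty 7≥1, price 550≤607, crew size 2≤11).
#4: not dominated.
#5: not dominated.
#6: not dominated.
#7: not dominated (best price).
#8: not dominated (best duration).
#9: not dominated.
#10: dominated by #8 (duration 47≤62, warranty 9≥3, price 157≤455, crew size 19≤19).

#1, #2, #4, #5, #6, #7, #8, #9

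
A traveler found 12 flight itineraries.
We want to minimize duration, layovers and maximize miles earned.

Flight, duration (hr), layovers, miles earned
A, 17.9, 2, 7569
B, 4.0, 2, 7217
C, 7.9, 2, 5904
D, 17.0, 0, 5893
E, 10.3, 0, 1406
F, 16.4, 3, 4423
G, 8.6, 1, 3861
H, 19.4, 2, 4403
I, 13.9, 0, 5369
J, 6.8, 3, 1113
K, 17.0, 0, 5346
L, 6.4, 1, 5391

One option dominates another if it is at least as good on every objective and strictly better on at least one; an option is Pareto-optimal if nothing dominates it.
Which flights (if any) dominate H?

A, B, C, D, I, K, L

A: duration 17.9≤19.4, layovers 2≤2, miles earned 7569≥4403 — dominates H.
B: duration 4.0≤19.4, layovers 2≤2, miles earned 7217≥4403 — dominates H.
C: duration 7.9≤19.4, layovers 2≤2, miles earned 5904≥4403 — dominates H.
D: duration 17.0≤19.4, layovers 0≤2, miles earned 5893≥4403 — dominates H.
I: duration 13.9≤19.4, layovers 0≤2, miles earned 5369≥4403 — dominates H.
K: duration 17.0≤19.4, layovers 0≤2, miles earned 5346≥4403 — dominates H.
L: duration 6.4≤19.4, layovers 1≤2, miles earned 5391≥4403 — dominates H.
Others (E, F, G, J) are each worse than H on at least one objective.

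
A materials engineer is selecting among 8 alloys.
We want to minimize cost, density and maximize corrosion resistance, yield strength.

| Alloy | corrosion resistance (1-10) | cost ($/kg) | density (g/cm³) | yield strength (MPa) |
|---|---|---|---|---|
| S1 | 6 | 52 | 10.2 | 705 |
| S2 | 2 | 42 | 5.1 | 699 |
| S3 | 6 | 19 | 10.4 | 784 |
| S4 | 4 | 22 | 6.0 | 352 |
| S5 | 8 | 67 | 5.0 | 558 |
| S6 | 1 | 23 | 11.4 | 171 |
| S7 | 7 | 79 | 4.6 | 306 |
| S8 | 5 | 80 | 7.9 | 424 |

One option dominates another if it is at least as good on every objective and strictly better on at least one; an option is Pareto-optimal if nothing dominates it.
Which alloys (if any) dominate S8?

S5

S5: corrosion resistance 8≥5, cost 67≤80, density 5.0≤7.9, yield strength 558≥424 — dominates S8.
Others (S1, S2, S3, S4, S6, S7) are each worse than S8 on at least one objective.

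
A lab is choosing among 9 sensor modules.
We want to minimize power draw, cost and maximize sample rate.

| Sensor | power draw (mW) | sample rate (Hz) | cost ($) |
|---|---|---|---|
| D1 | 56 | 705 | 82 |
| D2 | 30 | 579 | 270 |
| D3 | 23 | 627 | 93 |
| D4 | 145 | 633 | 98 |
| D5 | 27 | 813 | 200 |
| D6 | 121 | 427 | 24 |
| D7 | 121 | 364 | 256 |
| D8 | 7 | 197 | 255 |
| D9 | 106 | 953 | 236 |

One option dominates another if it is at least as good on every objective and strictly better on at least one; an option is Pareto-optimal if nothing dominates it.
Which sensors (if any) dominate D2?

D3: power draw 23≤30, sample rate 627≥579, cost 93≤270 — dominates D2.
D5: power draw 27≤30, sample rate 813≥579, cost 200≤270 — dominates D2.
Others (D1, D4, D6, D7, D8, D9) are each worse than D2 on at least one objective.

D3, D5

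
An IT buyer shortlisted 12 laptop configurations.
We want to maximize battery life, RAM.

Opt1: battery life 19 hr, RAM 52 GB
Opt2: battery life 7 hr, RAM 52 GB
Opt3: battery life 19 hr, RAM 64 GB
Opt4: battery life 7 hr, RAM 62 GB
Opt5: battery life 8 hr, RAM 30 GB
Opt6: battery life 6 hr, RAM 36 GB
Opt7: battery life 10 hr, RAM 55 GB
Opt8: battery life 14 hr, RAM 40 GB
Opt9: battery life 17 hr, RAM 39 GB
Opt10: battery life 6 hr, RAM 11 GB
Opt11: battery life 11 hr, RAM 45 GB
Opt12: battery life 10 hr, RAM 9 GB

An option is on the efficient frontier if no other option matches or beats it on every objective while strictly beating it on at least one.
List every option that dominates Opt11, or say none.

Opt1: battery life 19≥11, RAM 52≥45 — dominates Opt11.
Opt3: battery life 19≥11, RAM 64≥45 — dominates Opt11.
Others (Opt2, Opt4, Opt5, Opt6, Opt7, Opt8, Opt9, Opt10, Opt12) are each worse than Opt11 on at least one objective.

Opt1, Opt3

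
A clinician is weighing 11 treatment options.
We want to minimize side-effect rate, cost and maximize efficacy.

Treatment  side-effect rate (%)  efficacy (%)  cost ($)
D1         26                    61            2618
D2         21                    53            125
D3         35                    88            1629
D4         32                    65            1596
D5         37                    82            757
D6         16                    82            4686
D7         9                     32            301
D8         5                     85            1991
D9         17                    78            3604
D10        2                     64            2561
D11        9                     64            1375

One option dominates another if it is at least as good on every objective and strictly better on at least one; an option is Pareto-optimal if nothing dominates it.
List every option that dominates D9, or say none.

D8

D8: side-effect rate 5≤17, efficacy 85≥78, cost 1991≤3604 — dominates D9.
Others (D1, D2, D3, D4, D5, D6, D7, D10, D11) are each worse than D9 on at least one objective.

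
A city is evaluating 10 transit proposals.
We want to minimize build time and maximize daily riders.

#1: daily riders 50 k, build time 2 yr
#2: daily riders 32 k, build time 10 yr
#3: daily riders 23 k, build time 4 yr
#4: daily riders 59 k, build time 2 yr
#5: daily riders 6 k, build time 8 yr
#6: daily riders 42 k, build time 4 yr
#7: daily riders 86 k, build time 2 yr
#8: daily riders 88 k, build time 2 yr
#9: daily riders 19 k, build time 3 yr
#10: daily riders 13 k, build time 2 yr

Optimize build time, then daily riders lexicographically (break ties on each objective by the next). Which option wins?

First minimize build time: best is 2, kept {#1, #4, #7, #8, #10}.
Then maximize daily riders: best is 88, kept {#8}.

#8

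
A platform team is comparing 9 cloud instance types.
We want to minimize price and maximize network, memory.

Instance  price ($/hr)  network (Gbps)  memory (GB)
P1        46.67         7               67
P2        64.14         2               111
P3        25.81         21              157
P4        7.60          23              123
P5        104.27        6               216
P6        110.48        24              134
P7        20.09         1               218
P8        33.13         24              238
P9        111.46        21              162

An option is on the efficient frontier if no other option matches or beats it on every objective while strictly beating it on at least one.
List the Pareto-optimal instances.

P1: dominated by P3 (price 25.81≤46.67, network 21≥7, memory 157≥67).
P2: dominated by P3 (price 25.81≤64.14, network 21≥2, memory 157≥111).
P3: not dominated.
P4: not dominated (best price).
P5: dominated by P8 (price 33.13≤104.27, network 24≥6, memory 238≥216).
P6: dominated by P8 (price 33.13≤110.48, network 24≥24, memory 238≥134).
P7: not dominated.
P8: not dominated (best memory).
P9: dominated by P8 (price 33.13≤111.46, network 24≥21, memory 238≥162).

P3, P4, P7, P8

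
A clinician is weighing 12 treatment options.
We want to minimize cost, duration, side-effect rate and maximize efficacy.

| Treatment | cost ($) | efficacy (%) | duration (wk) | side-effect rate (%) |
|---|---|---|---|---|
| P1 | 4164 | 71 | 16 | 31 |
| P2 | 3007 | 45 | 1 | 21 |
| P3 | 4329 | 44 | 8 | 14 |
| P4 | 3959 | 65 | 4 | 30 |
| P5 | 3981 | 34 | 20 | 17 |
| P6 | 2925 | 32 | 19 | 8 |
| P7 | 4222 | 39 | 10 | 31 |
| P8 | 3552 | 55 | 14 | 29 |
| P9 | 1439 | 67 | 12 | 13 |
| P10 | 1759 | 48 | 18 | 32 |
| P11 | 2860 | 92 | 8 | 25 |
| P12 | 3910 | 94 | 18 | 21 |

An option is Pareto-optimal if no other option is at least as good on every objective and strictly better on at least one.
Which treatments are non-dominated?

P2, P3, P4, P6, P9, P11, P12

P1: dominated by P11 (cost 2860≤4164, efficacy 92≥71, duration 8≤16, side-effect rate 25≤31).
P2: not dominated (best duration).
P3: not dominated.
P4: not dominated.
P5: dominated by P9 (cost 1439≤3981, efficacy 67≥34, duration 12≤20, side-effect rate 13≤17).
P6: not dominated (best side-effect rate).
P7: dominated by P2 (cost 3007≤4222, efficacy 45≥39, duration 1≤10, side-effect rate 21≤31).
P8: dominated by P9 (cost 1439≤3552, efficacy 67≥55, duration 12≤14, side-effect rate 13≤29).
P9: not dominated (best cost).
P10: dominated by P9 (cost 1439≤1759, efficacy 67≥48, duration 12≤18, side-effect rate 13≤32).
P11: not dominated.
P12: not dominated (best efficacy).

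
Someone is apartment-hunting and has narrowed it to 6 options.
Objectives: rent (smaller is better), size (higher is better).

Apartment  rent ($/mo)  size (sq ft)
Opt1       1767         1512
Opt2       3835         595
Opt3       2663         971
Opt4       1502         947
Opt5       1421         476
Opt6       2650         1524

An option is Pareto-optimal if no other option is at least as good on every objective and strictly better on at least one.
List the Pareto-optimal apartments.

Opt1: not dominated.
Opt2: dominated by Opt1 (rent 1767≤3835, size 1512≥595).
Opt3: dominated by Opt1 (rent 1767≤2663, size 1512≥971).
Opt4: not dominated.
Opt5: not dominated (best rent).
Opt6: not dominated (best size).

Opt1, Opt4, Opt5, Opt6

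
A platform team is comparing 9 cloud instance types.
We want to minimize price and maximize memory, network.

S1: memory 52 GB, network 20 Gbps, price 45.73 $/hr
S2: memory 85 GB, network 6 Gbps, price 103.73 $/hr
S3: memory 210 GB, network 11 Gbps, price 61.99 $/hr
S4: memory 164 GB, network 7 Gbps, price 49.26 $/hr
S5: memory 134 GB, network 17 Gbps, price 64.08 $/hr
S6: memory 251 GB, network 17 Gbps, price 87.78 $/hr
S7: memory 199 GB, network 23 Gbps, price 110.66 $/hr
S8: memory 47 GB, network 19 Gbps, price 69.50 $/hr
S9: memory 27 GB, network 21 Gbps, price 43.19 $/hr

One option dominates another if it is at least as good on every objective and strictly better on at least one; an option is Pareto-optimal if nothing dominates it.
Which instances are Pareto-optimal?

S1: not dominated.
S2: dominated by S3 (memory 210≥85, network 11≥6, price 61.99≤103.73).
S3: not dominated.
S4: not dominated.
S5: not dominated.
S6: not dominated (best memory).
S7: not dominated (best network).
S8: dominated by S1 (memory 52≥47, network 20≥19, price 45.73≤69.50).
S9: not dominated (best price).

S1, S3, S4, S5, S6, S7, S9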